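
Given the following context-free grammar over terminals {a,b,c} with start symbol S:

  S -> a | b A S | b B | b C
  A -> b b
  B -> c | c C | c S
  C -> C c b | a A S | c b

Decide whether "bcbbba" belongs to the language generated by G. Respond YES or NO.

Convert to CNF:
  S -> T0 B | T0 C | T0 X5 | a
  A -> T0 T0
  B -> T1 C | T1 S | c
  C -> C X3 | T1 T0 | T2 X4
  T0 -> b
  T1 -> c
  T2 -> a
  X3 -> T1 T0
  X4 -> A S
  X5 -> A S

Fill CYK table bottom-up:
  T[0,0] 'b' = {T0}  orig:{}
  T[1,1] 'c' = {B,T1}  orig:{B}
  T[2,2] 'b' = {T0}  orig:{}
  T[3,3] 'b' = {T0}  orig:{}
  T[4,4] 'b' = {T0}  orig:{}
  T[5,5] 'a' = {S,T2}  orig:{S}
  T[0,1] 'bc' = {S}
  T[1,2] 'cb' = {C,X3}  orig:{C}
  T[2,3] 'bb' = {A}
  T[3,4] 'bb' = {A}
  T[4,5] 'ba' = ∅
  T[0,2] 'bcb' = {S}
  T[1,3] 'cbb' = ∅
  T[2,4] 'bbb' = ∅
  T[3,5] 'bba' = {X4,X5}  orig:{}
  T[0,3] 'bcbb' = ∅
  T[1,4] 'cbbb' = ∅
  T[2,5] 'bbba' = {S}
  T[0,4] 'bcbbb' = ∅
  T[1,5] 'cbbba' = {B}
  T[0,5] 'bcbbba' = {S}

S ∈ T[0,5] ⇒ YES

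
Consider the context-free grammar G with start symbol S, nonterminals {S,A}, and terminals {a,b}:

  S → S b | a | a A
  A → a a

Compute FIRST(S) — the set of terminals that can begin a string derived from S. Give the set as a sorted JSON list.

Compute FIRST by fixpoint:
pass 1:
  A via A→a a: +{a}
  S via S→a: +{a}
  S: {a}  A: {a}
pass 2: — fixpoint
  S: {a}  A: {a}

FIRST(S) = ["a"]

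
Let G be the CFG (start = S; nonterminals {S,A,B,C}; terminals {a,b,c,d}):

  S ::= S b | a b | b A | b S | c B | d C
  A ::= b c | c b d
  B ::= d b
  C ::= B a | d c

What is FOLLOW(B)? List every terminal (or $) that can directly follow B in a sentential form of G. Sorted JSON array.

FIRST iteration:
pass 1:
  A via A→b c: +{b}
  A via A→c b d: +{c}
  B via B→d b: +{d}
  C via C→B a: +{d}
  S via S→a b: +{a}
  S via S→b A: +{b}
  S via S→c B: +{c}
  S via S→d C: +{d}
  S: {a,b,c,d}  A: {b,c}  B: {d}  C: {d}
pass 2: — fixpoint
  S: {a,b,c,d}  A: {b,c}  B: {d}  C: {d}

FOLLOW iteration:
FOLLOW(S) := {$}
[1]
  C→B a: FOLLOW(B) ⊇ FIRST(a) = {a}; new: +{a}
  S→S b: FOLLOW(S) ⊇ FIRST(b) = {b}; new: +{b}
  S→b A: FOLLOW(A) ⊇ FOLLOW(S) ⊇ {$,b}; new: +{$,b}
  S→c B: FOLLOW(B) ⊇ FOLLOW(S) ⊇ {$,b}; new: +{$,b}
  S→d C: FOLLOW(C) ⊇ FOLLOW(S) ⊇ {$,b}; new: +{$,b}
  FOLLOW[S]={$,b}  FOLLOW[A]={$,b}  FOLLOW[B]={$,a,b}  FOLLOW[C]={$,b}
[2] (stable)
  FOLLOW[S]={$,b}  FOLLOW[A]={$,b}  FOLLOW[B]={$,a,b}  FOLLOW[C]={$,b}

FOLLOW(B) = ["$", "a", "b"]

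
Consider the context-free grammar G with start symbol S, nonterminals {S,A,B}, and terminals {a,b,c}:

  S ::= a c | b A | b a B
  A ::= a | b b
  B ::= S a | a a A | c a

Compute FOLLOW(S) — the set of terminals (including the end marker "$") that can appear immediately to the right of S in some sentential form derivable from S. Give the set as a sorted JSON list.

Compute FIRST by fixpoint:
iter 1:
  A via A→a: +{a}
  A via A→b b: +{b}
  B via B→a a A: +{a}
  B via B→c a: +{c}
  S via S→a c: +{a}
  S via S→b A: +{b}
  FIRST(S)={a,b}  FIRST(A)={a,b}  FIRST(B)={a,c}
iter 2:
  B via B→S a: +{b}
  FIRST(S)={a,b}  FIRST(A)={a,b}  FIRST(B)={a,b,c}
iter 3: — fixpoint
  FIRST(S)={a,b}  FIRST(A)={a,b}  FIRST(B)={a,b,c}

FOLLOW sets:
seed FOLLOW(S) with $
[1]
  B→S a: FOLLOW(S) ⊇ FIRST(a) = {a}; new: +{a}
  S→b A: FOLLOW(A) ⊇ FOLLOW(S) ⊇ {$,a}; new: +{$,a}
  S→b a B: FOLLOW(B) ⊇ FOLLOW(S) ⊇ {$,a}; new: +{$,a}
  S: {$,a}  A: {$,a}  B: {$,a}
[2] — fixpoint
  S: {$,a}  A: {$,a}  B: {$,a}

FOLLOW(S) = ["$", "a"]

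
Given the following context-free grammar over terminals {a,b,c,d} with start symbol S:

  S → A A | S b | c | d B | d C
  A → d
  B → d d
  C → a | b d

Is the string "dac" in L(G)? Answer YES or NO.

Convert to CNF:
  S -> A A | S T1 | T0 B | T0 C | c
  A -> d
  B -> T0 T0
  C -> T1 T0 | a
  T0 -> d
  T1 -> b

CYK table (by increasing span):
  cell(0,0) d: {A,T0}  orig:{A}
  cell(1,1) a: {C}
  cell(2,2) c: {S}
  cell(0,1) da: {S}
  cell(1,2) ac: ∅
  cell(0,2) dac: ∅

S ∉ T[0,2] ⇒ NO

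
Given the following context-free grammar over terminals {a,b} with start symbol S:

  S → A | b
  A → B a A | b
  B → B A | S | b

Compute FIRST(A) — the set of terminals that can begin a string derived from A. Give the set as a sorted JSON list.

FIRST sets, iterate to fixpoint:
round 1:
  A via A→b: +{b}
  B via B→b: +{b}
  S via S→A: +{b}
  S: {b}  A: {b}  B: {b}
round 2: done
  S: {b}  A: {b}  B: {b}

FIRST(A) = ["b"]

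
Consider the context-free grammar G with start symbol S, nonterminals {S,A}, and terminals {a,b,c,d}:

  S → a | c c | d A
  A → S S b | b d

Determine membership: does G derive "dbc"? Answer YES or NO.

CNF form of G:
  S -> T1 A | T2 T2 | a
  A -> S X3 | T0 T1
  T0 -> b
  T1 -> d
  T2 -> c
  X3 -> S T0

CYK fill:
  [0..0]={T1}  "d"  orig:{}
  [1..1]={T0}  "b"  orig:{}
  [2..2]={T2}  "c"  orig:{}
  [0..1]=∅  "db"
  [1..2]=∅  "bc"
  [0..2]=∅  "dbc"

S ∉ T[0,2] ⇒ NO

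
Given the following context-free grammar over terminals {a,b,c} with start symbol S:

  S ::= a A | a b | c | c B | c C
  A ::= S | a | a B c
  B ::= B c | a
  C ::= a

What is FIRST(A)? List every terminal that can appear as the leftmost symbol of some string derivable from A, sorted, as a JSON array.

FIRST iteration:
[1]
  A via A→a: +{a}
  B via B→a: +{a}
  C via C→a: +{a}
  S via S→a A: +{a}
  S via S→c: +{c}
  FIRST[S]={a,c}  FIRST[A]={a}  FIRST[B]={a}  FIRST[C]={a}
[2]
  A via A→S: +{c}
  FIRST[S]={a,c}  FIRST[A]={a,c}  FIRST[B]={a}  FIRST[C]={a}
[3] (no change)
  FIRST[S]={a,c}  FIRST[A]={a,c}  FIRST[B]={a}  FIRST[C]={a}

FIRST(A) = ["a", "c"]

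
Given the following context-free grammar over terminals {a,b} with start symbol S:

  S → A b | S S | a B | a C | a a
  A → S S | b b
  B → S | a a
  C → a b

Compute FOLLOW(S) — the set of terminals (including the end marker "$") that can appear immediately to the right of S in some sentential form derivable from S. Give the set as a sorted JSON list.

Compute FIRST by fixpoint:
iter 1:
  A via A→b b: +{b}
  B via B→a a: +{a}
  C via C→a b: +{a}
  S via S→A b: +{b}
  S via S→a B: +{a}
  S: {a,b}  A: {b}  B: {a}  C: {a}
iter 2:
  A via A→S S: +{a}
  B via B→S: +{b}
  S: {a,b}  A: {a,b}  B: {a,b}  C: {a}
iter 3: done
  S: {a,b}  A: {a,b}  B: {a,b}  C: {a}

Compute FOLLOW by fixpoint:
initialize: $ ∈ FOLLOW(S)
iter 1:
  A→S S: FOLLOW(S) ⊇ FIRST(S) = {a,b}; new: +{a,b}
  S→A b: FOLLOW(A) ⊇ FIRST(b) = {b}; new: +{b}
  S→a B: FOLLOW(B) ⊇ FOLLOW(S) ⊇ {$,a,b}; new: +{$,a,b}
  S→a C: FOLLOW(C) ⊇ FOLLOW(S) ⊇ {$,a,b}; new: +{$,a,b}
  FOLLOW[S]={$,a,b}  FOLLOW[A]={b}  FOLLOW[B]={$,a,b}  FOLLOW[C]={$,a,b}
iter 2: — fixpoint
  FOLLOW[S]={$,a,b}  FOLLOW[A]={b}  FOLLOW[B]={$,a,b}  FOLLOW[C]={$,a,b}

FOLLOW(S) = ["$", "a", "b"]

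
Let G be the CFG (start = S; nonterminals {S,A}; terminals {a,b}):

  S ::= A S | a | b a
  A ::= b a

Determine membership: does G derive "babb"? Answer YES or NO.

CNF form of G:
  S -> A S | T0 T1 | a
  A -> T0 T1
  T0 -> b
  T1 -> a

Fill CYK table bottom-up:
  T[0,0] 'b' = {T0}  orig:{}
  T[1,1] 'a' = {S,T1}  orig:{S}
  T[2,2] 'b' = {T0}  orig:{}
  T[3,3] 'b' = {T0}  orig:{}
  T[0,1] 'ba' = {A,S}
  T[1,2] 'ab' = ∅
  T[2,3] 'bb' = ∅
  T[0,2] 'bab' = ∅
  T[1,3] 'abb' = ∅
  T[0,3] 'babb' = ∅

S ∉ T[0,3] ⇒ NO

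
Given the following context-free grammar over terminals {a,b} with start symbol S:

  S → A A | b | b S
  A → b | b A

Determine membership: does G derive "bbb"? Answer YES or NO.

Convert to CNF:
  S -> A A | T0 S | b
  A -> T0 A | b
  T0 -> b

CYK table (by increasing span):
  [0..0]={A,S,T0}  "b"  orig:{A,S}
  [1..1]={A,S,T0}  "b"  orig:{A,S}
  [2..2]={A,S,T0}  "b"  orig:{A,S}
  [0..1]={A,S}  "bb"
  [1..2]={A,S}  "bb"
  [0..2]={A,S}  "bbb"

S ∈ T[0,2] ⇒ YES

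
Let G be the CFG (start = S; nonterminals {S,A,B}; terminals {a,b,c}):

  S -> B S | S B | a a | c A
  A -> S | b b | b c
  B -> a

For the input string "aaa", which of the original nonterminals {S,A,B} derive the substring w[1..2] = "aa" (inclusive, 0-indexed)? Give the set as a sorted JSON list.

CNF form of G:
  S -> B S | S B | T0 T0 | T2 A
  A -> B S | S B | T0 T0 | T1 T1 | T1 T2 | T2 A
  B -> a
  T0 -> a
  T1 -> b
  T2 -> c

CYK table (by increasing span) — only the sub-triangle for w[1..2]:
  T[1,1] 'a' = {B,T0}  orig:{B}
  T[2,2] 'a' = {B,T0}  orig:{B}
  T[1,2] 'aa' = {A,S}

Original NTs in T[1,2] deriving "aa": ["A", "S"]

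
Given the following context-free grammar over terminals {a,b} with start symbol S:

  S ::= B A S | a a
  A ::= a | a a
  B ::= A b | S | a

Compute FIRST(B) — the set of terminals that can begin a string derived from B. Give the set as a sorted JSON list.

FIRST iteration:
[1]
  A via A→a: +{a}
  B via B→A b: +{a}
  S via S→B A S: +{a}
  FIRST[S]={a}  FIRST[A]={a}  FIRST[B]={a}
[2] done
  FIRST[S]={a}  FIRST[A]={a}  FIRST[B]={a}

FIRST(B) = ["a"]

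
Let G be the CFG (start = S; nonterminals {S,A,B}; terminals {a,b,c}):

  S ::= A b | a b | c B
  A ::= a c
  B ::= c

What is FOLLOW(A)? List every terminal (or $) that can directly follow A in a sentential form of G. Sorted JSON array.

Compute FIRST by fixpoint:
pass 1:
  A via A→a c: +{a}
  B via B→c: +{c}
  S via S→A b: +{a}
  S via S→c B: +{c}
  S: {a,c}  A: {a}  B: {c}
pass 2: done
  S: {a,c}  A: {a}  B: {c}

FOLLOW iteration:
seed FOLLOW(S) with $
iter 1:
  S→A b: FOLLOW(A) ⊇ FIRST(b) = {b}; new: +{b}
  S→c B: FOLLOW(B) ⊇ FOLLOW(S) ⊇ {$}; new: +{$}
  S: {$}  A: {b}  B: {$}
iter 2: (stable)
  S: {$}  A: {b}  B: {$}

FOLLOW(A) = ["b"]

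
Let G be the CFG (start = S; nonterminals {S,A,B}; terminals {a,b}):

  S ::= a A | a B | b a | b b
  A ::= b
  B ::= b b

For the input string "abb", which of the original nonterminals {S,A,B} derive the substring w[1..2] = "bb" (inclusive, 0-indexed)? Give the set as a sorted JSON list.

Convert to CNF:
  S -> T0 T0 | T0 T1 | T1 A | T1 B
  A -> b
  B -> T0 T0
  T0 -> b
  T1 -> a

CYK table (by increasing span) (cells [i..j] with 1 ≤ i ≤ j ≤ 2 only):
  T[1,1] 'b' = {A,T0}  orig:{A}
  T[2,2] 'b' = {A,T0}  orig:{A}
  T[1,2] 'bb' = {B,S}

Original NTs in T[1,2] deriving "bb": ["B", "S"]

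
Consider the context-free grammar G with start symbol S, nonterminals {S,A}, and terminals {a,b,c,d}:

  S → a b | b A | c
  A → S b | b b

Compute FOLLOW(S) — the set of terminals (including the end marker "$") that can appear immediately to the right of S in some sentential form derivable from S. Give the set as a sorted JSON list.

FIRST iteration:
pass 1:
  A via A→b b: +{b}
  S via S→a b: +{a}
  S via S→b A: +{b}
  S via S→c: +{c}
  FIRST(S)={a,b,c}  FIRST(A)={b}
pass 2:
  A via A→S b: +{a,c}
  FIRST(S)={a,b,c}  FIRST(A)={a,b,c}
pass 3: — fixpoint
  FIRST(S)={a,b,c}  FIRST(A)={a,b,c}

Compute FOLLOW by fixpoint:
initialize: $ ∈ FOLLOW(S)
pass 1:
  A→S b: FOLLOW(S) ⊇ FIRST(b) = {b}; new: +{b}
  S→b A: FOLLOW(A) ⊇ FOLLOW(S) ⊇ {$,b}; new: +{$,b}
  FOLLOW[S]={$,b}  FOLLOW[A]={$,b}
pass 2: (stable)
  FOLLOW[S]={$,b}  FOLLOW[A]={$,b}

FOLLOW(S) = ["$", "b"]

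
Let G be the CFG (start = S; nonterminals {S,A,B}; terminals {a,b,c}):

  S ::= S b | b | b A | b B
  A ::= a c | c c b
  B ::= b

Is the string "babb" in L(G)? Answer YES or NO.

CNF form of G:
  S -> S T2 | T2 A | T2 B | b
  A -> T0 T1 | T1 X3
  B -> b
  T0 -> a
  T1 -> c
  T2 -> b
  X3 -> T1 T2

Fill CYK table bottom-up:
  cell(0,0) b: {B,S,T2}  orig:{B,S}
  cell(1,1) a: {T0}  orig:{}
  cell(2,2) b: {B,S,T2}  orig:{B,S}
  cell(3,3) b: {B,S,T2}  orig:{B,S}
  cell(0,1) ba: ∅
  cell(1,2) ab: ∅
  cell(2,3) bb: {S}
  cell(0,2) bab: ∅
  cell(1,3) abb: ∅
  cell(0,3) babb: ∅

S ∉ T[0,3] ⇒ NO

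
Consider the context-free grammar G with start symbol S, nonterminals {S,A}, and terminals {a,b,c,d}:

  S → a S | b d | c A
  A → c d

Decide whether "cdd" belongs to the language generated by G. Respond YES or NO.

CNF form of G:
  S -> T0 A | T2 S | T3 T1
  A -> T0 T1
  T0 -> c
  T1 -> d
  T2 -> a
  T3 -> b

Fill CYK table bottom-up:
  T[0,0] 'c' = {T0}  orig:{}
  T[1,1] 'd' = {T1}  orig:{}
  T[2,2] 'd' = {T1}  orig:{}
  T[0,1] 'cd' = {A}
  T[1,2] 'dd' = ∅
  T[0,2] 'cdd' = ∅

S ∉ T[0,2] ⇒ NO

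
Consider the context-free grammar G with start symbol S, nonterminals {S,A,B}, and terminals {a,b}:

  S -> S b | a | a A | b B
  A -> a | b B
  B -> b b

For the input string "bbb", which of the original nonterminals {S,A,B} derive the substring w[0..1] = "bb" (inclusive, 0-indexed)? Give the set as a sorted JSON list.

Convert to CNF:
  S -> S T0 | T0 B | T1 A | a
  A -> T0 B | a
  B -> T0 T0
  T0 -> b
  T1 -> a

CYK table (by increasing span), restricted to cells inside w[0..1]:
  [0..0]={T0}  "b"  orig:{}
  [1..1]={T0}  "b"  orig:{}
  [0..1]={B}  "bb"

Original NTs in T[0,1] deriving "bb": ["B"]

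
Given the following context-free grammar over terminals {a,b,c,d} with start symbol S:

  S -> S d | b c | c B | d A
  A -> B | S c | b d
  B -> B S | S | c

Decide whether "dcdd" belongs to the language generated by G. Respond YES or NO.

CNF form of G:
  S -> S T1 | T0 B | T1 A | T2 T0
  A -> B S | S T0 | S T1 | T0 B | T1 A | T2 T0 | T2 T1 | c
  B -> B S | S T1 | T0 B | T1 A | T2 T0 | c
  T0 -> c
  T1 -> d
  T2 -> b

Fill CYK table bottom-up:
  T[0,0] 'd' = {T1}  orig:{}
  T[1,1] 'c' = {A,B,T0}  orig:{A,B}
  T[2,2] 'd' = {T1}  orig:{}
  T[3,3] 'd' = {T1}  orig:{}
  T[0,1] 'dc' = {A,B,S}
  T[1,2] 'cd' = ∅
  T[2,3] 'dd' = ∅
  T[0,2] 'dcd' = {A,B,S}
  T[1,3] 'cdd' = ∅
  T[0,3] 'dcdd' = {A,B,S}

S ∈ T[0,3] ⇒ YES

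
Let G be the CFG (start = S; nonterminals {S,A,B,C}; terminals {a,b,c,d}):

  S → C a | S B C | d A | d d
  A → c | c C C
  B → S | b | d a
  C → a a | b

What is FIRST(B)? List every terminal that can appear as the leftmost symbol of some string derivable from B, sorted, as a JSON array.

FIRST sets, iterate to fixpoint:
iter 1:
  A via A→c: +{c}
  B via B→b: +{b}
  B via B→d a: +{d}
  C via C→a a: +{a}
  C via C→b: +{b}
  S via S→C a: +{a,b}
  S via S→d A: +{d}
  S: {a,b,d}  A: {c}  B: {b,d}  C: {a,b}
iter 2:
  B via B→S: +{a}
  S: {a,b,d}  A: {c}  B: {a,b,d}  C: {a,b}
iter 3: (stable)
  S: {a,b,d}  A: {c}  B: {a,b,d}  C: {a,b}

FIRST(B) = ["a", "b", "d"]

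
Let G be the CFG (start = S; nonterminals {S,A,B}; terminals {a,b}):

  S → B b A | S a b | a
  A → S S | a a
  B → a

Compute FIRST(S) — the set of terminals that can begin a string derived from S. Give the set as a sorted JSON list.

FIRST iteration:
[1]
  A via A→a a: +{a}
  B via B→a: +{a}
  S via S→B b A: +{a}
  FIRST(S)={a}  FIRST(A)={a}  FIRST(B)={a}
[2] (no change)
  FIRST(S)={a}  FIRST(A)={a}  FIRST(B)={a}

FIRST(S) = ["a"]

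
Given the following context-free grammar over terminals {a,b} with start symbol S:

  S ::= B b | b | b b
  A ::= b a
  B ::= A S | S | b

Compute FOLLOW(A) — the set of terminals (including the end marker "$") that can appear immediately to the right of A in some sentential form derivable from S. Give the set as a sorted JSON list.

Compute FIRST by fixpoint:
round 1:
  A via A→b a: +{b}
  B via B→A S: +{b}
  S via S→B b: +{b}
  FIRST(S)={b}  FIRST(A)={b}  FIRST(B)={b}
round 2: (stable)
  FIRST(S)={b}  FIRST(A)={b}  FIRST(B)={b}

FOLLOW sets:
initialize: $ ∈ FOLLOW(S)
round 1:
  B→A S: FOLLOW(A) ⊇ FIRST(S) = {b}; new: +{b}
  S→B b: FOLLOW(B) ⊇ FIRST(b) = {b}; new: +{b}
  FOLLOW[S]={$}  FOLLOW[A]={b}  FOLLOW[B]={b}
round 2:
  B→A S: FOLLOW(S) ⊇ FOLLOW(B) ⊇ {b}; new: +{b}
  FOLLOW[S]={$,b}  FOLLOW[A]={b}  FOLLOW[B]={b}
round 3: (stable)
  FOLLOW[S]={$,b}  FOLLOW[A]={b}  FOLLOW[B]={b}

FOLLOW(A) = ["b"]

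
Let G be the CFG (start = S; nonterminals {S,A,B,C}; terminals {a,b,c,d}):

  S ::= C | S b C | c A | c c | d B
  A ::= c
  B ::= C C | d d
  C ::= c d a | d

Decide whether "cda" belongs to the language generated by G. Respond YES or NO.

Convert to CNF:
  S -> S X5 | T0 B | T1 A | T1 T1 | T1 X6 | d
  A -> c
  B -> C C | T0 T0
  C -> T1 X4 | d
  T0 -> d
  T1 -> c
  T2 -> a
  T3 -> b
  X4 -> T0 T2
  X5 -> T3 C
  X6 -> T0 T2

CYK fill:
  [0..0]={A,T1}  "c"  orig:{A}
  [1..1]={C,S,T0}  "d"  orig:{C,S}
  [2..2]={T2}  "a"  orig:{}
  [0..1]=∅  "cd"
  [1..2]={X4,X6}  "da"  orig:{}
  [0..2]={C,S}  "cda"

S ∈ T[0,2] ⇒ YES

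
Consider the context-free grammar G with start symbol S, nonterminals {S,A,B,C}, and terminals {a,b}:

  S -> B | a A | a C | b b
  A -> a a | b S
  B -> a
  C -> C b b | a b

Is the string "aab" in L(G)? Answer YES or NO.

Convert to CNF:
  S -> T0 A | T0 C | T1 T1 | a
  A -> T0 T0 | T1 S
  B -> a
  C -> C X2 | T0 T1
  T0 -> a
  T1 -> b
  X2 -> T1 T1

Fill CYK table bottom-up:
  [0..0]={B,S,T0}  "a"  orig:{B,S}
  [1..1]={B,S,T0}  "a"  orig:{B,S}
  [2..2]={T1}  "b"  orig:{}
  [0..1]={A}  "aa"
  [1..2]={C}  "ab"
  [0..2]={S}  "aab"

S ∈ T[0,2] ⇒ YES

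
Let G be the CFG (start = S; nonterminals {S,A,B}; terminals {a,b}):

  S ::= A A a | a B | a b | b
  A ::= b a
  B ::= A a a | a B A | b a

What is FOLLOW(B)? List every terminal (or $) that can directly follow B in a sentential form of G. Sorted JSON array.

Compute FIRST by fixpoint:
[1]
  A via A→b a: +{b}
  B via B→A a a: +{b}
  B via B→a B A: +{a}
  S via S→A A a: +{b}
  S via S→a B: +{a}
  FIRST[S]={a,b}  FIRST[A]={b}  FIRST[B]={a,b}
[2] — fixpoint
  FIRST[S]={a,b}  FIRST[A]={b}  FIRST[B]={a,b}

FOLLOW iteration:
seed FOLLOW(S) with $
pass 1:
  B→A a a: FOLLOW(A) ⊇ FIRST(a) = {a}; new: +{a}
  B→a B A: FOLLOW(B) ⊇ FIRST(A) = {b}; new: +{b}
  B→a B A: FOLLOW(A) ⊇ FOLLOW(B) ⊇ {b}; new: +{b}
  S→a B: FOLLOW(B) ⊇ FOLLOW(S) ⊇ {$}; new: +{$}
  S: {$}  A: {a,b}  B: {$,b}
pass 2:
  B→a B A: FOLLOW(A) ⊇ FOLLOW(B) ⊇ {$,b}; new: +{$}
  S: {$}  A: {$,a,b}  B: {$,b}
pass 3: done
  S: {$}  A: {$,a,b}  B: {$,b}

FOLLOW(B) = ["$", "b"]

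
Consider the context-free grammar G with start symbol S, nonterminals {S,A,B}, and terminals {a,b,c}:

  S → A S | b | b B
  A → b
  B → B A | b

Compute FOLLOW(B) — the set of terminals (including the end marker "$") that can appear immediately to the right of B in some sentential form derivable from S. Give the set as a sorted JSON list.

FIRST iteration:
pass 1:
  A via A→b: +{b}
  B via B→b: +{b}
  S via S→A S: +{b}
  FIRST(S)={b}  FIRST(A)={b}  FIRST(B)={b}
pass 2: — fixpoint
  FIRST(S)={b}  FIRST(A)={b}  FIRST(B)={b}

FOLLOW iteration:
FOLLOW(S) := {$}
round 1:
  B→B A: FOLLOW(B) ⊇ FIRST(A) = {b}; new: +{b}
  B→B A: FOLLOW(A) ⊇ FOLLOW(B) ⊇ {b}; new: +{b}
  S→b B: FOLLOW(B) ⊇ FOLLOW(S) ⊇ {$}; new: +{$}
  FOLLOW(S)={$}  FOLLOW(A)={b}  FOLLOW(B)={$,b}
round 2:
  B→B A: FOLLOW(A) ⊇ FOLLOW(B) ⊇ {$,b}; new: +{$}
  FOLLOW(S)={$}  FOLLOW(A)={$,b}  FOLLOW(B)={$,b}
round 3: (no change)
  FOLLOW(S)={$}  FOLLOW(A)={$,b}  FOLLOW(B)={$,b}

FOLLOW(B) = ["$", "b"]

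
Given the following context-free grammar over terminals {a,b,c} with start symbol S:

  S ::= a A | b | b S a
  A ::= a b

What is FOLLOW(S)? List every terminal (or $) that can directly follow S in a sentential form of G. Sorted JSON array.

FIRST iteration:
pass 1:
  A via A→a b: +{a}
  S via S→a A: +{a}
  S via S→b: +{b}
  S: {a,b}  A: {a}
pass 2: (stable)
  S: {a,b}  A: {a}

FOLLOW iteration:
seed FOLLOW(S) with $
[1]
  S→a A: FOLLOW(A) ⊇ FOLLOW(S) ⊇ {$}; new: +{$}
  S→b S a: FOLLOW(S) ⊇ FIRST(a) = {a}; new: +{a}
  FOLLOW(S)={$,a}  FOLLOW(A)={$}
[2]
  S→a A: FOLLOW(A) ⊇ FOLLOW(S) ⊇ {$,a}; new: +{a}
  FOLLOW(S)={$,a}  FOLLOW(A)={$,a}
[3] — fixpoint
  FOLLOW(S)={$,a}  FOLLOW(A)={$,a}

FOLLOW(S) = ["$", "a"]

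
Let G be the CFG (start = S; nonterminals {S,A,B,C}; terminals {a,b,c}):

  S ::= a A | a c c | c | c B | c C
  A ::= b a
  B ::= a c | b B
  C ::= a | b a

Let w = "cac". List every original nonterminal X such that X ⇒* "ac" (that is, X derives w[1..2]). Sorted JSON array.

CNF form of G:
  S -> T1 A | T1 X3 | T2 B | T2 C | c
  A -> T0 T1
  B -> T0 B | T1 T2
  C -> T0 T1 | a
  T0 -> b
  T1 -> a
  T2 -> c
  X3 -> T2 T2

Fill CYK table bottom-up — only the sub-triangle for w[1..2]:
  cell(1,1) a: {C,T1}  orig:{C}
  cell(2,2) c: {S,T2}  orig:{S}
  cell(1,2) ac: {B}

Original NTs in T[1,2] deriving "ac": ["B"]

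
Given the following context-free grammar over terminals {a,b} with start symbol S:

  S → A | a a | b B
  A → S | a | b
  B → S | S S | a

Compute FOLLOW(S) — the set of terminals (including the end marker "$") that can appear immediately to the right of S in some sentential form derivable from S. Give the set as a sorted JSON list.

Compute FIRST by fixpoint:
[1]
  A via A→a: +{a}
  A via A→b: +{b}
  B via B→a: +{a}
  S via S→A: +{a,b}
  FIRST(S)={a,b}  FIRST(A)={a,b}  FIRST(B)={a}
[2]
  B via B→S: +{b}
  FIRST(S)={a,b}  FIRST(A)={a,b}  FIRST(B)={a,b}
[3] (stable)
  FIRST(S)={a,b}  FIRST(A)={a,b}  FIRST(B)={a,b}

FOLLOW iteration:
seed FOLLOW(S) with $
pass 1:
  B→S S: FOLLOW(S) ⊇ FIRST(S) = {a,b}; new: +{a,b}
  S→A: FOLLOW(A) ⊇ FOLLOW(S) ⊇ {$,a,b}; new: +{$,a,b}
  S→b B: FOLLOW(B) ⊇ FOLLOW(S) ⊇ {$,a,b}; new: +{$,a,b}
  FOLLOW(S)={$,a,b}  FOLLOW(A)={$,a,b}  FOLLOW(B)={$,a,b}
pass 2: (stable)
  FOLLOW(S)={$,a,b}  FOLLOW(A)={$,a,b}  FOLLOW(B)={$,a,b}

FOLLOW(S) = ["$", "a", "b"]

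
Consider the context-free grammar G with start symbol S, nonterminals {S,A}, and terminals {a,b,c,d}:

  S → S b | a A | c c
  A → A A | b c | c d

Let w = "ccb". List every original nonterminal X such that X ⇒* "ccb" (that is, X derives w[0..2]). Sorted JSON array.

CNF form of G:
  S -> S T0 | T1 T1 | T3 A
  A -> A A | T0 T1 | T1 T2
  T0 -> b
  T1 -> c
  T2 -> d
  T3 -> a

CYK fill (cells [i..j] with 0 ≤ i ≤ j ≤ 2 only):
  cell(0,0) c: {T1}  orig:{}
  cell(1,1) c: {T1}  orig:{}
  cell(2,2) b: {T0}  orig:{}
  cell(0,1) cc: {S}
  cell(1,2) cb: ∅
  cell(0,2) ccb: {S}

Original NTs in T[0,2] deriving "ccb": ["S"]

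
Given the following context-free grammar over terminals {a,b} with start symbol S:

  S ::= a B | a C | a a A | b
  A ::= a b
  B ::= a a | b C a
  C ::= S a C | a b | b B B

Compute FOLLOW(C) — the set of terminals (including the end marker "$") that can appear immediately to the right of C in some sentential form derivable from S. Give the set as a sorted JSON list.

Compute FIRST by fixpoint:
[1]
  A via A→a b: +{a}
  B via B→a a: +{a}
  B via B→b C a: +{b}
  C via C→a b: +{a}
  C via C→b B B: +{b}
  S via S→a B: +{a}
  S via S→b: +{b}
  FIRST(S)={a,b}  FIRST(A)={a}  FIRST(B)={a,b}  FIRST(C)={a,b}
[2] — fixpoint
  FIRST(S)={a,b}  FIRST(A)={a}  FIRST(B)={a,b}  FIRST(C)={a,b}

FOLLOW sets:
seed FOLLOW(S) with $
pass 1:
  B→b C a: FOLLOW(C) ⊇ FIRST(a) = {a}; new: +{a}
  C→S a C: FOLLOW(S) ⊇ FIRST(a) = {a}; new: +{a}
  C→b B B: FOLLOW(B) ⊇ FIRST(B) = {a,b}; new: +{a,b}
  S→a B: FOLLOW(B) ⊇ FOLLOW(S) ⊇ {$,a}; new: +{$}
  S→a C: FOLLOW(C) ⊇ FOLLOW(S) ⊇ {$,a}; new: +{$}
  S→a a A: FOLLOW(A) ⊇ FOLLOW(S) ⊇ {$,a}; new: +{$,a}
  S: {$,a}  A: {$,a}  B: {$,a,b}  C: {$,a}
pass 2: (stable)
  S: {$,a}  A: {$,a}  B: {$,a,b}  C: {$,a}

FOLLOW(C) = ["$", "a"]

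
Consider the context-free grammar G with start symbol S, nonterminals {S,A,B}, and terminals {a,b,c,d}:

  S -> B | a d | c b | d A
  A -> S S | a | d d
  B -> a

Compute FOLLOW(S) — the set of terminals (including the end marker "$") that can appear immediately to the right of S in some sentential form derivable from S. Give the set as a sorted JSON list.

Compute FIRST by fixpoint:
round 1:
  A via A→a: +{a}
  A via A→d d: +{d}
  B via B→a: +{a}
  S via S→B: +{a}
  S via S→c b: +{c}
  S via S→d A: +{d}
  FIRST(S)={a,c,d}  FIRST(A)={a,d}  FIRST(B)={a}
round 2:
  A via A→S S: +{c}
  FIRST(S)={a,c,d}  FIRST(A)={a,c,d}  FIRST(B)={a}
round 3: — fixpoint
  FIRST(S)={a,c,d}  FIRST(A)={a,c,d}  FIRST(B)={a}

FOLLOW iteration:
FOLLOW(S) := {$}
iter 1:
  A→S S: FOLLOW(S) ⊇ FIRST(S) = {a,c,d}; new: +{a,c,d}
  S→B: FOLLOW(B) ⊇ FOLLOW(S) ⊇ {$,a,c,d}; new: +{$,a,c,d}
  S→d A: FOLLOW(A) ⊇ FOLLOW(S) ⊇ {$,a,c,d}; new: +{$,a,c,d}
  S: {$,a,c,d}  A: {$,a,c,d}  B: {$,a,c,d}
iter 2: (stable)
  S: {$,a,c,d}  A: {$,a,c,d}  B: {$,a,c,d}

FOLLOW(S) = ["$", "a", "c", "d"]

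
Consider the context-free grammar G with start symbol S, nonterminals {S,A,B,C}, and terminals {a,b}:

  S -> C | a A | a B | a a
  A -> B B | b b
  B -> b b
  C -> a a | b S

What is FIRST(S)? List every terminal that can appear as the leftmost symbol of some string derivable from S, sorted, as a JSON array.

FIRST sets, iterate to fixpoint:
round 1:
  A via A→b b: +{b}
  B via B→b b: +{b}
  C via C→a a: +{a}
  C via C→b S: +{b}
  S via S→C: +{a,b}
  S: {a,b}  A: {b}  B: {b}  C: {a,b}
round 2: (stable)
  S: {a,b}  A: {b}  B: {b}  C: {a,b}

FIRST(S) = ["a", "b"]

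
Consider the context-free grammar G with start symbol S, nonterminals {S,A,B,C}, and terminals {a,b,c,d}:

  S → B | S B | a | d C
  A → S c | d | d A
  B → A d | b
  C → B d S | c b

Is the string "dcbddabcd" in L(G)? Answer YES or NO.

CNF form of G:
  S -> A T1 | S B | T1 C | a | b
  A -> S T0 | T1 A | d
  B -> A T1 | b
  C -> B X3 | T0 T2
  T0 -> c
  T1 -> d
  T2 -> b
  X3 -> T1 S

CYK fill:
  T[0,0] 'd' = {A,T1}  orig:{A}
  T[1,1] 'c' = {T0}  orig:{}
  T[2,2] 'b' = {B,S,T2}  orig:{B,S}
  T[3,3] 'd' = {A,T1}  orig:{A}
  T[4,4] 'd' = {A,T1}  orig:{A}
  T[5,5] 'a' = {S}
  T[6,6] 'b' = {B,S,T2}  orig:{B,S}
  T[7,7] 'c' = {T0}  orig:{}
  T[8,8] 'd' = {A,T1}  orig:{A}
  T[0,1] 'dc' = ∅
  T[1,2] 'cb' = {C}
  T[2,3] 'bd' = ∅
  T[3,4] 'dd' = {A,B,S}
  T[4,5] 'da' = {X3}  orig:{}
  T[5,6] 'ab' = {S}
  T[6,7] 'bc' = {A}
  T[7,8] 'cd' = ∅
  T[0,2] 'dcb' = {S}
  T[1,3] 'cbd' = ∅
  T[2,4] 'bdd' = {S}
  T[3,5] 'dda' = ∅
  T[4,6] 'dab' = {X3}  orig:{}
  T[5,7] 'abc' = {A}
  T[6,8] 'bcd' = {B,S}
  T[0,3] 'dcbd' = ∅
  T[1,4] 'cbdd' = ∅
  T[2,5] 'bdda' = ∅
  T[3,6] 'ddab' = ∅
  T[4,7] 'dabc' = {A}
  T[5,8] 'abcd' = {B,S}
  T[0,4] 'dcbdd' = {S}
  T[1,5] 'cbdda' = ∅
  T[2,6] 'bddab' = ∅
  T[3,7] 'ddabc' = {A}
  T[4,8] 'dabcd' = {B,S,X3}  orig:{B,S}
  T[0,5] 'dcbdda' = ∅
  T[1,6] 'cbddab' = ∅
  T[2,7] 'bddabc' = ∅
  T[3,8] 'ddabcd' = {B,S,X3}  orig:{B,S}
  T[0,6] 'dcbddab' = ∅
  T[1,7] 'cbddabc' = ∅
  T[2,8] 'bddabcd' = {C,S}
  T[0,7] 'dcbddabc' = ∅
  T[1,8] 'cbddabcd' = ∅
  T[0,8] 'dcbddabcd' = {S}

S ∈ T[0,8] ⇒ YES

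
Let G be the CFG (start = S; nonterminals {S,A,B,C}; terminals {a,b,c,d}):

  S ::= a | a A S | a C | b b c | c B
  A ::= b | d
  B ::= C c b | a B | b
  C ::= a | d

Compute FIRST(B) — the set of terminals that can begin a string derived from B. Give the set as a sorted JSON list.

FIRST iteration:
iter 1:
  A via A→b: +{b}
  A via A→d: +{d}
  B via B→a B: +{a}
  B via B→b: +{b}
  C via C→a: +{a}
  C via C→d: +{d}
  S via S→a: +{a}
  S via S→b b c: +{b}
  S via S→c B: +{c}
  FIRST(S)={a,b,c}  FIRST(A)={b,d}  FIRST(B)={a,b}  FIRST(C)={a,d}
iter 2:
  B via B→C c b: +{d}
  FIRST(S)={a,b,c}  FIRST(A)={b,d}  FIRST(B)={a,b,d}  FIRST(C)={a,d}
iter 3: done
  FIRST(S)={a,b,c}  FIRST(A)={b,d}  FIRST(B)={a,b,d}  FIRST(C)={a,d}

FIRST(B) = ["a", "b", "d"]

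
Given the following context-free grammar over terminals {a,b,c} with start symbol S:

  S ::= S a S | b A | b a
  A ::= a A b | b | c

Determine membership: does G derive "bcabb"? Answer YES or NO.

CNF form of G:
  S -> S X3 | T1 A | T1 T0
  A -> T0 X2 | b | c
  T0 -> a
  T1 -> b
  X2 -> A T1
  X3 -> T0 S

CYK table (by increasing span):
  [0..0]={A,T1}  "b"  orig:{A}
  [1..1]={A}  "c"
  [2..2]={T0}  "a"  orig:{}
  [3..3]={A,T1}  "b"  orig:{A}
  [4..4]={A,T1}  "b"  orig:{A}
  [0..1]={S}  "bc"
  [1..2]=∅  "ca"
  [2..3]=∅  "ab"
  [3..4]={S,X2}  "bb"  orig:{S}
  [0..2]=∅  "bca"
  [1..3]=∅  "cab"
  [2..4]={A,X3}  "abb"  orig:{A}
  [0..3]=∅  "bcab"
  [1..4]=∅  "cabb"
  [0..4]={S}  "bcabb"

S ∈ T[0,4] ⇒ YES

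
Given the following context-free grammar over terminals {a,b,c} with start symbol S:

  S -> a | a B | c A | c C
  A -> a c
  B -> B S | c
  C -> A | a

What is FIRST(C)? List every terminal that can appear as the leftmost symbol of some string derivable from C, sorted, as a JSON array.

FIRST sets, iterate to fixpoint:
round 1:
  A via A→a c: +{a}
  B via B→c: +{c}
  C via C→A: +{a}
  S via S→a: +{a}
  S via S→c A: +{c}
  FIRST(S)={a,c}  FIRST(A)={a}  FIRST(B)={c}  FIRST(C)={a}
round 2: (no change)
  FIRST(S)={a,c}  FIRST(A)={a}  FIRST(B)={c}  FIRST(C)={a}

FIRST(C) = ["a"]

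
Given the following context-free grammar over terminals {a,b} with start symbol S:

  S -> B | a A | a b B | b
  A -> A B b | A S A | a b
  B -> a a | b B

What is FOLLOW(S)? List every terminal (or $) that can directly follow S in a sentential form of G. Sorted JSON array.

Compute FIRST by fixpoint:
round 1:
  A via A→a b: +{a}
  B via B→a a: +{a}
  B via B→b B: +{b}
  S via S→B: +{a,b}
  FIRST[S]={a,b}  FIRST[A]={a}  FIRST[B]={a,b}
round 2: (stable)
  FIRST[S]={a,b}  FIRST[A]={a}  FIRST[B]={a,b}

FOLLOW iteration:
FOLLOW(S) := {$}
iter 1:
  A→A B b: FOLLOW(A) ⊇ FIRST(B) = {a,b}; new: +{a,b}
  A→A B b: FOLLOW(B) ⊇ FIRST(b) = {b}; new: +{b}
  A→A S A: FOLLOW(S) ⊇ FIRST(A) = {a}; new: +{a}
  S→B: FOLLOW(B) ⊇ FOLLOW(S) ⊇ {$,a}; new: +{$,a}
  S→a A: FOLLOW(A) ⊇ FOLLOW(S) ⊇ {$,a}; new: +{$}
  FOLLOW[S]={$,a}  FOLLOW[A]={$,a,b}  FOLLOW[B]={$,a,b}
iter 2: (stable)
  FOLLOW[S]={$,a}  FOLLOW[A]={$,a,b}  FOLLOW[B]={$,a,b}

FOLLOW(S) = ["$", "a"]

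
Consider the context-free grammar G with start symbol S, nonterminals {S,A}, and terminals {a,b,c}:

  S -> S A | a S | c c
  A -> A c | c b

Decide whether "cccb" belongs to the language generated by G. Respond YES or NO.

Convert to CNF:
  S -> S A | T0 T0 | T2 S
  A -> A T0 | T0 T1
  T0 -> c
  T1 -> b
  T2 -> a

CYK table (by increasing span):
  T[0,0] 'c' = {T0}  orig:{}
  T[1,1] 'c' = {T0}  orig:{}
  T[2,2] 'c' = {T0}  orig:{}
  T[3,3] 'b' = {T1}  orig:{}
  T[0,1] 'cc' = {S}
  T[1,2] 'cc' = {S}
  T[2,3] 'cb' = {A}
  T[0,2] 'ccc' = ∅
  T[1,3] 'ccb' = ∅
  T[0,3] 'cccb' = {S}

S ∈ T[0,3] ⇒ YES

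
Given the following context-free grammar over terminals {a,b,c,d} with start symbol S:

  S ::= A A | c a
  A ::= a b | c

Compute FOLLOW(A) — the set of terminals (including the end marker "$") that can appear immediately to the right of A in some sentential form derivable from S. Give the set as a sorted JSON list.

Compute FIRST by fixpoint:
round 1:
  A via A→a b: +{a}
  A via A→c: +{c}
  S via S→A A: +{a,c}
  FIRST[S]={a,c}  FIRST[A]={a,c}
round 2: — fixpoint
  FIRST[S]={a,c}  FIRST[A]={a,c}

Compute FOLLOW by fixpoint:
seed FOLLOW(S) with $
iter 1:
  S→A A: FOLLOW(A) ⊇ FIRST(A) = {a,c}; new: +{a,c}
  S→A A: FOLLOW(A) ⊇ FOLLOW(S) ⊇ {$}; new: +{$}
  FOLLOW(S)={$}  FOLLOW(A)={$,a,c}
iter 2: — fixpoint
  FOLLOW(S)={$}  FOLLOW(A)={$,a,c}

FOLLOW(A) = ["$", "a", "c"]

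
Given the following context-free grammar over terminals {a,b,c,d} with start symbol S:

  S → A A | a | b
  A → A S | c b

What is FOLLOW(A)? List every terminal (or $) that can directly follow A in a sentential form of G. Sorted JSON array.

Compute FIRST by fixpoint:
[1]
  A via A→c b: +{c}
  S via S→A A: +{c}
  S via S→a: +{a}
  S via S→b: +{b}
  S: {a,b,c}  A: {c}
[2] (stable)
  S: {a,b,c}  A: {c}

FOLLOW sets:
FOLLOW(S) := {$}
iter 1:
  A→A S: FOLLOW(A) ⊇ FIRST(S) = {a,b,c}; new: +{a,b,c}
  A→A S: FOLLOW(S) ⊇ FOLLOW(A) ⊇ {a,b,c}; new: +{a,b,c}
  S→A A: FOLLOW(A) ⊇ FOLLOW(S) ⊇ {$,a,b,c}; new: +{$}
  FOLLOW[S]={$,a,b,c}  FOLLOW[A]={$,a,b,c}
iter 2: done
  FOLLOW[S]={$,a,b,c}  FOLLOW[A]={$,a,b,c}

FOLLOW(A) = ["$", "a", "b", "c"]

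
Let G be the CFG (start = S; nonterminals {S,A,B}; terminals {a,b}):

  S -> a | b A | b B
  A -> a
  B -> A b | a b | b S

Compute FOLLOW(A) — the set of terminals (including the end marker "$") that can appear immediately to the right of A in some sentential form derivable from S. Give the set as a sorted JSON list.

FIRST iteration:
pass 1:
  A via A→a: +{a}
  B via B→A b: +{a}
  B via B→b S: +{b}
  S via S→a: +{a}
  S via S→b A: +{b}
  FIRST(S)={a,b}  FIRST(A)={a}  FIRST(B)={a,b}
pass 2: (stable)
  FIRST(S)={a,b}  FIRST(A)={a}  FIRST(B)={a,b}

FOLLOW iteration:
seed FOLLOW(S) with $
iter 1:
  B→A b: FOLLOW(A) ⊇ FIRST(b) = {b}; new: +{b}
  S→b A: FOLLOW(A) ⊇ FOLLOW(S) ⊇ {$}; new: +{$}
  S→b B: FOLLOW(B) ⊇ FOLLOW(S) ⊇ {$}; new: +{$}
  S: {$}  A: {$,b}  B: {$}
iter 2: (stable)
  S: {$}  A: {$,b}  B: {$}

FOLLOW(A) = ["$", "b"]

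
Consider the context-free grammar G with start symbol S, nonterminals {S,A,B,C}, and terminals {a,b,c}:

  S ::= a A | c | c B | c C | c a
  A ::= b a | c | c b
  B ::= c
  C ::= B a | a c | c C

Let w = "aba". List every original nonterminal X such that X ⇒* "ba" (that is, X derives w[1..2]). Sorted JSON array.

Convert to CNF:
  S -> T1 A | T2 B | T2 C | T2 T1 | c
  A -> T0 T1 | T2 T0 | c
  B -> c
  C -> B T1 | T1 T2 | T2 C
  T0 -> b
  T1 -> a
  T2 -> c

CYK fill, restricted to cells inside w[1..2]:
  [1..1]={T0}  "b"  orig:{}
  [2..2]={T1}  "a"  orig:{}
  [1..2]={A}  "ba"

Original NTs in T[1,2] deriving "ba": ["A"]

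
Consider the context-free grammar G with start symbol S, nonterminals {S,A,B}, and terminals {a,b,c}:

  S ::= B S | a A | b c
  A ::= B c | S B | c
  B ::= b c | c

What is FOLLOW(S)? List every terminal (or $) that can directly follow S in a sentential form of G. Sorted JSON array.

FIRST sets, iterate to fixpoint:
[1]
  A via A→c: +{c}
  B via B→b c: +{b}
  B via B→c: +{c}
  S via S→B S: +{b,c}
  S via S→a A: +{a}
  S: {a,b,c}  A: {c}  B: {b,c}
[2]
  A via A→B c: +{b}
  A via A→S B: +{a}
  S: {a,b,c}  A: {a,b,c}  B: {b,c}
[3] (no change)
  S: {a,b,c}  A: {a,b,c}  B: {b,c}

Compute FOLLOW by fixpoint:
FOLLOW(S) := {$}
iter 1:
  A→B c: FOLLOW(B) ⊇ FIRST(c) = {c}; new: +{c}
  A→S B: FOLLOW(S) ⊇ FIRST(B) = {b,c}; new: +{b,c}
  S→B S: FOLLOW(B) ⊇ FIRST(S) = {a,b,c}; new: +{a,b}
  S→a A: FOLLOW(A) ⊇ FOLLOW(S) ⊇ {$,b,c}; new: +{$,b,c}
  FOLLOW(S)={$,b,c}  FOLLOW(A)={$,b,c}  FOLLOW(B)={a,b,c}
iter 2:
  A→S B: FOLLOW(B) ⊇ FOLLOW(A) ⊇ {$,b,c}; new: +{$}
  FOLLOW(S)={$,b,c}  FOLLOW(A)={$,b,c}  FOLLOW(B)={$,a,b,c}
iter 3: done
  FOLLOW(S)={$,b,c}  FOLLOW(A)={$,b,c}  FOLLOW(B)={$,a,b,c}

FOLLOW(S) = ["$", "b", "c"]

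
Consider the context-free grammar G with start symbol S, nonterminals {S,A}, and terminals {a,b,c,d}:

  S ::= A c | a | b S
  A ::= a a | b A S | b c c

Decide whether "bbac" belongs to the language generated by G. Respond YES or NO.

CNF form of G:
  S -> A T2 | T1 S | a
  A -> T0 T0 | T1 X3 | T1 X4
  T0 -> a
  T1 -> b
  T2 -> c
  X3 -> A S
  X4 -> T2 T2

Fill CYK table bottom-up:
  T[0,0] 'b' = {T1}  orig:{}
  T[1,1] 'b' = {T1}  orig:{}
  T[2,2] 'a' = {S,T0}  orig:{S}
  T[3,3] 'c' = {T2}  orig:{}
  T[0,1] 'bb' = ∅
  T[1,2] 'ba' = {S}
  T[2,3] 'ac' = ∅
  T[0,2] 'bba' = {S}
  T[1,3] 'bac' = ∅
  T[0,3] 'bbac' = ∅

S ∉ T[0,3] ⇒ NO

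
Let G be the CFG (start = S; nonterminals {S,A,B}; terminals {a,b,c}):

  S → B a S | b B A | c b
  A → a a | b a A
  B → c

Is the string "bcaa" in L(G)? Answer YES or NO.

CNF form of G:
  S -> B X4 | T1 X5 | T2 T1
  A -> T0 T0 | T1 X3
  B -> c
  T0 -> a
  T1 -> b
  T2 -> c
  X3 -> T0 A
  X4 -> T0 S
  X5 -> B A

CYK fill:
  cell(0,0) b: {T1}  orig:{}
  cell(1,1) c: {B,T2}  orig:{B}
  cell(2,2) a: {T0}  orig:{}
  cell(3,3) a: {T0}  orig:{}
  cell(0,1) bc: ∅
  cell(1,2) ca: ∅
  cell(2,3) aa: {A}
  cell(0,2) bca: ∅
  cell(1,3) caa: {X5}  orig:{}
  cell(0,3) bcaa: {S}

S ∈ T[0,3] ⇒ YES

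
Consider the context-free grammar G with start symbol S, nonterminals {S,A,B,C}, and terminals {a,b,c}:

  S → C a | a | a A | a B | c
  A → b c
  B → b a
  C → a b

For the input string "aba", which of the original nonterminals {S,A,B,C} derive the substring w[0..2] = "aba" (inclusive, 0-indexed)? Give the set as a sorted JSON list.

CNF form of G:
  S -> C T2 | T2 A | T2 B | a | c
  A -> T0 T1
  B -> T0 T2
  C -> T2 T0
  T0 -> b
  T1 -> c
  T2 -> a

Fill CYK table bottom-up — only the sub-triangle for w[0..2]:
  [0..0]={S,T2}  "a"  orig:{S}
  [1..1]={T0}  "b"  orig:{}
  [2..2]={S,T2}  "a"  orig:{S}
  [0..1]={C}  "ab"
  [1..2]={B}  "ba"
  [0..2]={S}  "aba"

Original NTs in T[0,2] deriving "aba": ["S"]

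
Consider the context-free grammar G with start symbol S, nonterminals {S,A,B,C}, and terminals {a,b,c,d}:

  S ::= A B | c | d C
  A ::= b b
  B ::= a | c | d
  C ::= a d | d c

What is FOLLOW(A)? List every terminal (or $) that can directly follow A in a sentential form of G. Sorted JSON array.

FIRST sets, iterate to fixpoint:
round 1:
  A via A→b b: +{b}
  B via B→a: +{a}
  B via B→c: +{c}
  B via B→d: +{d}
  C via C→a d: +{a}
  C via C→d c: +{d}
  S via S→A B: +{b}
  S via S→c: +{c}
  S via S→d C: +{d}
  S: {b,c,d}  A: {b}  B: {a,c,d}  C: {a,d}
round 2: done
  S: {b,c,d}  A: {b}  B: {a,c,d}  C: {a,d}

FOLLOW iteration:
initialize: $ ∈ FOLLOW(S)
iter 1:
  S→A B: FOLLOW(A) ⊇ FIRST(B) = {a,c,d}; new: +{a,c,d}
  S→A B: FOLLOW(B) ⊇ FOLLOW(S) ⊇ {$}; new: +{$}
  S→d C: FOLLOW(C) ⊇ FOLLOW(S) ⊇ {$}; new: +{$}
  S: {$}  A: {a,c,d}  B: {$}  C: {$}
iter 2: done
  S: {$}  A: {a,c,d}  B: {$}  C: {$}

FOLLOW(A) = ["a", "c", "d"]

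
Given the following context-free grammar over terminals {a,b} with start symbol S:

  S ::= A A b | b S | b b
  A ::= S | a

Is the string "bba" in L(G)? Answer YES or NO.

CNF form of G:
  S -> A X2 | T0 S | T0 T0
  A -> A X1 | T0 S | T0 T0 | a
  T0 -> b
  X1 -> A T0
  X2 -> A T0

Fill CYK table bottom-up:
  cell(0,0) b: {T0}  orig:{}
  cell(1,1) b: {T0}  orig:{}
  cell(2,2) a: {A}
  cell(0,1) bb: {A,S}
  cell(1,2) ba: ∅
  cell(0,2) bba: ∅

S ∉ T[0,2] ⇒ NO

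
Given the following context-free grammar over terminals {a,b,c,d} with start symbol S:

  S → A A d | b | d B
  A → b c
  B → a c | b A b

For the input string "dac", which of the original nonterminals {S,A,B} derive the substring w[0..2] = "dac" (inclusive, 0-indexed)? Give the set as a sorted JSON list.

CNF form of G:
  S -> A X5 | T3 B | b
  A -> T0 T1
  B -> T0 X4 | T2 T1
  T0 -> b
  T1 -> c
  T2 -> a
  T3 -> d
  X4 -> A T0
  X5 -> A T3

CYK fill (cells [i..j] with 0 ≤ i ≤ j ≤ 2 only):
  cell(0,0) d: {T3}  orig:{}
  cell(1,1) a: {T2}  orig:{}
  cell(2,2) c: {T1}  orig:{}
  cell(0,1) da: ∅
  cell(1,2) ac: {B}
  cell(0,2) dac: {S}

Original NTs in T[0,2] deriving "dac": ["S"]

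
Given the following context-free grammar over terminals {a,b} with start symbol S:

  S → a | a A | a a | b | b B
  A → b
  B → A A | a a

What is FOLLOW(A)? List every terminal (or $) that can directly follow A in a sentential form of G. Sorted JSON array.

FIRST iteration:
pass 1:
  A via A→b: +{b}
  B via B→A A: +{b}
  B via B→a a: +{a}
  S via S→a: +{a}
  S via S→b: +{b}
  FIRST(S)={a,b}  FIRST(A)={b}  FIRST(B)={a,b}
pass 2: (stable)
  FIRST(S)={a,b}  FIRST(A)={b}  FIRST(B)={a,b}

Compute FOLLOW by fixpoint:
FOLLOW(S) := {$}
[1]
  B→A A: FOLLOW(A) ⊇ FIRST(A) = {b}; new: +{b}
  S→a A: FOLLOW(A) ⊇ FOLLOW(S) ⊇ {$}; new: +{$}
  S→b B: FOLLOW(B) ⊇ FOLLOW(S) ⊇ {$}; new: +{$}
  FOLLOW(S)={$}  FOLLOW(A)={$,b}  FOLLOW(B)={$}
[2] (stable)
  FOLLOW(S)={$}  FOLLOW(A)={$,b}  FOLLOW(B)={$}

FOLLOW(A) = ["$", "b"]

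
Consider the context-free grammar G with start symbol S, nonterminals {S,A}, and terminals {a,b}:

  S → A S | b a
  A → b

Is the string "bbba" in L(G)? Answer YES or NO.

CNF form of G:
  S -> A S | T0 T1
  A -> b
  T0 -> b
  T1 -> a

Fill CYK table bottom-up:
  cell(0,0) b: {A,T0}  orig:{A}
  cell(1,1) b: {A,T0}  orig:{A}
  cell(2,2) b: {A,T0}  orig:{A}
  cell(3,3) a: {T1}  orig:{}
  cell(0,1) bb: ∅
  cell(1,2) bb: ∅
  cell(2,3) ba: {S}
  cell(0,2) bbb: ∅
  cell(1,3) bba: {S}
  cell(0,3) bbba: {S}

S ∈ T[0,3] ⇒ YES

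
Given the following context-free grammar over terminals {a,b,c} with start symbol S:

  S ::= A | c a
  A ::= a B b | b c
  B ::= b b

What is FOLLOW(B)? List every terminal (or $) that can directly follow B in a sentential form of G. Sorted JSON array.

FIRST iteration:
[1]
  A via A→a B b: +{a}
  A via A→b c: +{b}
  B via B→b b: +{b}
  S via S→A: +{a,b}
  S via S→c a: +{c}
  S: {a,b,c}  A: {a,b}  B: {b}
[2] (no change)
  S: {a,b,c}  A: {a,b}  B: {b}

FOLLOW iteration:
FOLLOW(S) := {$}
pass 1:
  A→a B b: FOLLOW(B) ⊇ FIRST(b) = {b}; new: +{b}
  S→A: FOLLOW(A) ⊇ FOLLOW(S) ⊇ {$}; new: +{$}
  FOLLOW[S]={$}  FOLLOW[A]={$}  FOLLOW[B]={b}
pass 2: (stable)
  FOLLOW[S]={$}  FOLLOW[A]={$}  FOLLOW[B]={b}

FOLLOW(B) = ["b"]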